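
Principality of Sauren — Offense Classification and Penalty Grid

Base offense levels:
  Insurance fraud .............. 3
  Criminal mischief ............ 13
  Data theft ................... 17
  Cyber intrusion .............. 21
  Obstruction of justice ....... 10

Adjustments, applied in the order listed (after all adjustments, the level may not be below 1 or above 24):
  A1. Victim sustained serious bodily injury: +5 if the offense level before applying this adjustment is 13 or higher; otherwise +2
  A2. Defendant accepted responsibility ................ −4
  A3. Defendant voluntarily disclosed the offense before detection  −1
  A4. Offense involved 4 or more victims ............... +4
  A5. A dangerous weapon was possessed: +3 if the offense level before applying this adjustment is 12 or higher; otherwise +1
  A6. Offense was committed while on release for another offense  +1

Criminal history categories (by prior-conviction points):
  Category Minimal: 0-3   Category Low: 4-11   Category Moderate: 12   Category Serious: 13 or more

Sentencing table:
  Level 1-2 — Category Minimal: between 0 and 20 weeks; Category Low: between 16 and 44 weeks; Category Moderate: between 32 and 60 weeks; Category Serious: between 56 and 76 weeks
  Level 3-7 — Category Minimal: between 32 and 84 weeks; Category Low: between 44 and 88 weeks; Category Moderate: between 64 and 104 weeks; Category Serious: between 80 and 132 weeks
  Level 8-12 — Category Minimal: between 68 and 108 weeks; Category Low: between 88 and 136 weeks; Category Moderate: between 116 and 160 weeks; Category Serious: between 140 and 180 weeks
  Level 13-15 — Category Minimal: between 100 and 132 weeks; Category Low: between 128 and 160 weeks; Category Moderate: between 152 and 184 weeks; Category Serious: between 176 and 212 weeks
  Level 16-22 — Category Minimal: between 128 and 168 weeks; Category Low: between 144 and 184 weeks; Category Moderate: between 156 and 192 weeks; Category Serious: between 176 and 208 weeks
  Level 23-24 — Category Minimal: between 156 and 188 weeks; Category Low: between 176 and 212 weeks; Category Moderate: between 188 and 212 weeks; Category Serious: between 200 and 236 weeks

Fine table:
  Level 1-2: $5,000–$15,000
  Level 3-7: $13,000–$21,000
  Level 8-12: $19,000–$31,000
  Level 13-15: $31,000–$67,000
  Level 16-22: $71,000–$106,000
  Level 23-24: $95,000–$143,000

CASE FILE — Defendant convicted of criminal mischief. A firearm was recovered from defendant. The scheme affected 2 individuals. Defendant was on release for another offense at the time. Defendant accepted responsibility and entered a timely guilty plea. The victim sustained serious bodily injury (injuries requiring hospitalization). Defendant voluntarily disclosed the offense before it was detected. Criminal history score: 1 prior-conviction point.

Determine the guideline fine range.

Base offense level for criminal mischief: 13.
A1 applies (level before this adjustment is 13 ≥ 13, so +5): 13 + 5 = 18.
A2 applies: 18 − 4 = 14.
A3 applies: 14 − 1 = 13.
A4 does not apply.
A5 applies (level before this adjustment is 13 ≥ 12, so +3): 13 + 3 = 16.
A6 applies: 16 + 1 = 17.
Final offense level: 17.
Level 17 falls in the 16-22 band.
Fine table: Level 16-22 → $71,000–$106,000.

$71,000–$106,000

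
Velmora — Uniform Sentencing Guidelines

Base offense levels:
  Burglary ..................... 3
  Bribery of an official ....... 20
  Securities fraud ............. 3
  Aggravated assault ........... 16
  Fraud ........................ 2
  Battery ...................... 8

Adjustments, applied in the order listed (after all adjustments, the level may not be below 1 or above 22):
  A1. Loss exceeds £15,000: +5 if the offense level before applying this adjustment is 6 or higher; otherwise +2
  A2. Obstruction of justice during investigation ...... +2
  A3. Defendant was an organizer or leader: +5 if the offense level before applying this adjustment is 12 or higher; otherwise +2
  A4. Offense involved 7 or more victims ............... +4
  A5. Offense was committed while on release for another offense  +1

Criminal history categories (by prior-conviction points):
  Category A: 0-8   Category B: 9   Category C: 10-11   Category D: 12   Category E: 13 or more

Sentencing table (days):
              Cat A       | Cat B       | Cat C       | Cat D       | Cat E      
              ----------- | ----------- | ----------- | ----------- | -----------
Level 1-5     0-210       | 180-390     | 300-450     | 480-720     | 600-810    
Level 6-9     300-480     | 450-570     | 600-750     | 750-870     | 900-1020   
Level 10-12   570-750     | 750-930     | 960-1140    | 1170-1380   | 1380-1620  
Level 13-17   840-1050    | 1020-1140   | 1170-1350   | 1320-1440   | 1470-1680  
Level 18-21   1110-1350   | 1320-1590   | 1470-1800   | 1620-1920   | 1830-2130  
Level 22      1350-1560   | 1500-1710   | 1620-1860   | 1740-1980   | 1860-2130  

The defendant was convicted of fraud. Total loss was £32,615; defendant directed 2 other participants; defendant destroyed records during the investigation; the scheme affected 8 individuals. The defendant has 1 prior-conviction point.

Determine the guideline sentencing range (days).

570-750 days

Base offense level for fraud: 2.
A1 applies (level before this adjustment is 2 < 6, so +2): 2 + 2 = 4.
A2 applies: 4 + 2 = 6.
A3 applies (level before this adjustment is 6 < 12, so +2): 6 + 2 = 8.
A4 applies: 8 + 4 = 12.
Final offense level: 12.
Criminal history: 1 prior point → Category A (0-8).
Level 12 falls in the 10-12 band.
Grid: Level 10-12 × Category A = 570-750 days.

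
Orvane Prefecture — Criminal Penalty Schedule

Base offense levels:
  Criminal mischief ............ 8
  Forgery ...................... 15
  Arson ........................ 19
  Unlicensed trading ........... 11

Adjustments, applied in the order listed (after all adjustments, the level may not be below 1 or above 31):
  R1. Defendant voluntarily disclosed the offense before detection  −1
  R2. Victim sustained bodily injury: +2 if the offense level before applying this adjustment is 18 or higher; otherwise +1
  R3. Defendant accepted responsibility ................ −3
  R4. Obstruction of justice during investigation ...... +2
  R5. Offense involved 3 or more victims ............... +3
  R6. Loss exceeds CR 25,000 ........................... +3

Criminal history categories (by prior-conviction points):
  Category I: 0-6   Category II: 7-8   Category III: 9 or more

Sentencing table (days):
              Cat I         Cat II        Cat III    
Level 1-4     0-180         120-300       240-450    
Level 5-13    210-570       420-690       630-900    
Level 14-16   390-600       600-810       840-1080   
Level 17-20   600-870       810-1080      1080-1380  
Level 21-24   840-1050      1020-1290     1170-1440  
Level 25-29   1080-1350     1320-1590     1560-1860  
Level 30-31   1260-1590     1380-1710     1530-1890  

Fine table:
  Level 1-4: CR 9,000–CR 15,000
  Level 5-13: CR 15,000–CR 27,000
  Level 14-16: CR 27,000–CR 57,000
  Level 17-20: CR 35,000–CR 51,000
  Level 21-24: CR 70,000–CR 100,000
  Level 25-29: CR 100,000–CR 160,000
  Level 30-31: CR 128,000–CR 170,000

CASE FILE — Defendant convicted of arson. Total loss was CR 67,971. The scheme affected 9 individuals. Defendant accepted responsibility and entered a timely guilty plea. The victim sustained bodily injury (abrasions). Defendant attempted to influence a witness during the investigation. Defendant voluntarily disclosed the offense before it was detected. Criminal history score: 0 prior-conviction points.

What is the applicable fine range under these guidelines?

CR 100,000–CR 160,000

Base offense level for arson: 19.
R1 applies: 19 − 1 = 18.
R2 applies (level before this adjustment is 18 ≥ 18, so +2): 18 + 2 = 20.
R3 applies: 20 − 3 = 17.
R4 applies: 17 + 2 = 19.
R5 applies: 19 + 3 = 22.
R6 applies: 22 + 3 = 25.
Final offense level: 25.
Level 25 falls in the 25-29 band.
Fine table: Level 25-29 → CR 100,000–CR 160,000.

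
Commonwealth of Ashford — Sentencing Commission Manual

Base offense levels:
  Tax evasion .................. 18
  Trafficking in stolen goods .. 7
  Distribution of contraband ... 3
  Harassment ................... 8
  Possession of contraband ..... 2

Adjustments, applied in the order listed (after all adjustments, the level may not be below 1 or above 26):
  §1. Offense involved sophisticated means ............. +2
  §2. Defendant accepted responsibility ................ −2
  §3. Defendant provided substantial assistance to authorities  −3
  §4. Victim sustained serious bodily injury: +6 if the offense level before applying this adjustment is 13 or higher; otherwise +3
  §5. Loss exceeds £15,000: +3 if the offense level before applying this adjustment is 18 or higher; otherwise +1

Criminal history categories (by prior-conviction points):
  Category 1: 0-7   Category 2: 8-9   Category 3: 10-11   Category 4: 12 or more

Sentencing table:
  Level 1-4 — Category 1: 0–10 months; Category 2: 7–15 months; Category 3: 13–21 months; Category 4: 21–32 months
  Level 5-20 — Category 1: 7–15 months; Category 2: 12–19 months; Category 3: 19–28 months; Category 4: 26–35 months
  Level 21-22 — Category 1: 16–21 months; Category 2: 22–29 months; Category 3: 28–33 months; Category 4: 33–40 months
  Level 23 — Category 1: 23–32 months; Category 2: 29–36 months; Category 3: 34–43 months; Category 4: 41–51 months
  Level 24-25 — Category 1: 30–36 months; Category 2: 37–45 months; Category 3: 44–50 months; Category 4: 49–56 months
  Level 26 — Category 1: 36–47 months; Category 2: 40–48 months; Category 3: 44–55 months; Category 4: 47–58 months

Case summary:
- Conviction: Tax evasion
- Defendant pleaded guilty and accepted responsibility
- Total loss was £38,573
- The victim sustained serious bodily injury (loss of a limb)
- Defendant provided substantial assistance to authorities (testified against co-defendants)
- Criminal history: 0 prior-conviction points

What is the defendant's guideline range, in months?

16-21 months

Base offense level for tax evasion: 18.
§2 applies: 18 − 2 = 16.
§3 applies: 16 − 3 = 13.
§4 applies (level before this adjustment is 13 ≥ 13, so +6): 13 + 6 = 19.
§5 applies (level before this adjustment is 19 ≥ 18, so +3): 19 + 3 = 22.
Final offense level: 22.
Criminal history: 0 prior points → Category 1 (0-7).
Level 22 falls in the 21-22 band.
Grid: Level 21-22 × Category 1 = 16-21 months.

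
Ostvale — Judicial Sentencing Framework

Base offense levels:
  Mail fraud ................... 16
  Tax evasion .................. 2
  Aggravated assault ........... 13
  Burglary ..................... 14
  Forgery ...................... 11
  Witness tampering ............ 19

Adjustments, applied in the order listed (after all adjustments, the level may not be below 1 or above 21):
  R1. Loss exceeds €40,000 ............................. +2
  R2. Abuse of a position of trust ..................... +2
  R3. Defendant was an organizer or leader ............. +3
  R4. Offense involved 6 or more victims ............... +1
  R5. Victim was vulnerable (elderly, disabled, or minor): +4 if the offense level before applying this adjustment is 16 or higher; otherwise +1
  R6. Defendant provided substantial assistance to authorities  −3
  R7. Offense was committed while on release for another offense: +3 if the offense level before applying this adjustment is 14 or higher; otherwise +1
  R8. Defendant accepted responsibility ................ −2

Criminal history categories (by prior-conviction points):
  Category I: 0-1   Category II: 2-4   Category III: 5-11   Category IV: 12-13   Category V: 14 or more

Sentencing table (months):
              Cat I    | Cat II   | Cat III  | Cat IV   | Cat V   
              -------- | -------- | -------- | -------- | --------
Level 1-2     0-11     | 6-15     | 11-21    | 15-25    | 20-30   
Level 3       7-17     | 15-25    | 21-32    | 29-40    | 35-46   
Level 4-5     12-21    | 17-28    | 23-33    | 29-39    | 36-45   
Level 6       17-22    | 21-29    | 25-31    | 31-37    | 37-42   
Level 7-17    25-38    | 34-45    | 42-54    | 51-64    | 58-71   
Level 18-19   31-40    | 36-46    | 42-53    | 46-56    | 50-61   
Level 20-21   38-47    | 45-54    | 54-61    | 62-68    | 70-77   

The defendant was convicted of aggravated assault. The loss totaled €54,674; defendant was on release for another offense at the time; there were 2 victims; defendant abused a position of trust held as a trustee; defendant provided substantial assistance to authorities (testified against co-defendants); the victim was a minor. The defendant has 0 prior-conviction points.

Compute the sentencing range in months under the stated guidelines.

Base offense level for aggravated assault: 13.
R1 applies: 13 + 2 = 15.
R2 applies: 15 + 2 = 17.
R3 does not apply.
R5 applies (level before this adjustment is 17 ≥ 16, so +4): 17 + 4 = 21.
R6 applies: 21 − 3 = 18.
R7 applies (level before this adjustment is 18 ≥ 14, so +3): 18 + 3 = 21.
R8 does not apply.
Final offense level: 21.
Criminal history: 0 prior points → Category I (0-1).
Level 21 falls in the 20-21 band.
Grid: Level 20-21 × Category I = 38-47 months.

38-47 months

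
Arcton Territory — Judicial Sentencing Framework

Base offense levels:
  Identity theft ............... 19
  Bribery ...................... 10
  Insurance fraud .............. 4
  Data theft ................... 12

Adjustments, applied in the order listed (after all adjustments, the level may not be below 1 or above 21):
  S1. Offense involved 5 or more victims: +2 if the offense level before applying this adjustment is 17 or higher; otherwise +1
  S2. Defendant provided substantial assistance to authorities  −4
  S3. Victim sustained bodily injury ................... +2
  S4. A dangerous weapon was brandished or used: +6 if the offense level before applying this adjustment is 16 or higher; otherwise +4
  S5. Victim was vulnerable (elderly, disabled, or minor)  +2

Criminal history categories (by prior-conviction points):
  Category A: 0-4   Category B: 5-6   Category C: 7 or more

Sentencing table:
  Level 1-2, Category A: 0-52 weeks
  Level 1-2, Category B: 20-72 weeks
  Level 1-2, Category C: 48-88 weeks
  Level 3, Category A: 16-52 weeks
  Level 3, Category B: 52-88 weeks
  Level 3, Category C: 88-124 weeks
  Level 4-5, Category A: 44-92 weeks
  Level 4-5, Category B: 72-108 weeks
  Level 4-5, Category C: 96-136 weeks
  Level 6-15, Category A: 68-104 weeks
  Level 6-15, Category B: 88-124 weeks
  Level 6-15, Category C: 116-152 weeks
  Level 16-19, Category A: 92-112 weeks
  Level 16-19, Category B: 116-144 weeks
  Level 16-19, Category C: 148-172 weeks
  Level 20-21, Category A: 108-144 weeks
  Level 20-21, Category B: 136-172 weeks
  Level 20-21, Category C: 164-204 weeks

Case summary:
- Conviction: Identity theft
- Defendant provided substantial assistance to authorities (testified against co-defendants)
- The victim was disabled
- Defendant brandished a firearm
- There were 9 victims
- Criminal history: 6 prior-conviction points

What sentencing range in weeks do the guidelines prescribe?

136-172 weeks

Base offense level for identity theft: 19.
S1 applies (level before this adjustment is 19 ≥ 17, so +2): 19 + 2 = 21.
S2 applies: 21 − 4 = 17.
S4 applies (level before this adjustment is 17 ≥ 16, so +6): 17 + 6 = 23.
S5 applies: 23 + 2 = 25.
Level 25 exceeds the maximum of 21; capped at 21.
Final offense level: 21.
Criminal history: 6 prior points → Category B (5-6).
Level 21 falls in the 20-21 band.
Grid: Level 20-21 × Category B = 136-172 weeks.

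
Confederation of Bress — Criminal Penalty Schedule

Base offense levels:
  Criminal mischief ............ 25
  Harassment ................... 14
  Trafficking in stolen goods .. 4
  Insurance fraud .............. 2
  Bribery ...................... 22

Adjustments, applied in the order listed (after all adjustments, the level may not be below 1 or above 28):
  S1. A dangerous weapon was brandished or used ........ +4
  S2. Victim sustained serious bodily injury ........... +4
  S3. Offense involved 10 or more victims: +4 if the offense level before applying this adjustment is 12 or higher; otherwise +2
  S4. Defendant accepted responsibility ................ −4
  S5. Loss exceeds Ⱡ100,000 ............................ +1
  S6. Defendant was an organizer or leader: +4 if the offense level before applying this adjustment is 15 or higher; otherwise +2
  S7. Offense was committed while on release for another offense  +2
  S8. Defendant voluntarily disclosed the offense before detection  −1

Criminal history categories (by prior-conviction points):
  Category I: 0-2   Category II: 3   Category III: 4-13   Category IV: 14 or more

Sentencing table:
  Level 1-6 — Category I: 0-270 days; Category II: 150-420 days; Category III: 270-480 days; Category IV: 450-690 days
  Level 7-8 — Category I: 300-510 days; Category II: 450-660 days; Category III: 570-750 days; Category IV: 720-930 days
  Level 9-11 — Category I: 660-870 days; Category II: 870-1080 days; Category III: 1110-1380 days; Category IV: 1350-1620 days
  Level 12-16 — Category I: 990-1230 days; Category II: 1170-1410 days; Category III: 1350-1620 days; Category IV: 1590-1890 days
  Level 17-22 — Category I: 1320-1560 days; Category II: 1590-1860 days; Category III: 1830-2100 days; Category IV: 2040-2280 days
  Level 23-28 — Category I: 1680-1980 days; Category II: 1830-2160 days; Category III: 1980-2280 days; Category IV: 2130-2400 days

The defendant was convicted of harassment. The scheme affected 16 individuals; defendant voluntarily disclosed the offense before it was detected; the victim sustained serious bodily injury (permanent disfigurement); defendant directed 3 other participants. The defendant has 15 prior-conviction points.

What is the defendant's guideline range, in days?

2130-2400 days

Base offense level for harassment: 14.
S1 does not apply.
S2 applies: 14 + 4 = 18.
S3 applies (level before this adjustment is 18 ≥ 12, so +4): 18 + 4 = 22.
S4 does not apply.
S6 applies (level before this adjustment is 22 ≥ 15, so +4): 22 + 4 = 26.
S7 does not apply.
S8 applies: 26 − 1 = 25.
Final offense level: 25.
Criminal history: 15 prior points → Category IV (14+).
Level 25 falls in the 23-28 band.
Grid: Level 23-28 × Category IV = 2130-2400 days.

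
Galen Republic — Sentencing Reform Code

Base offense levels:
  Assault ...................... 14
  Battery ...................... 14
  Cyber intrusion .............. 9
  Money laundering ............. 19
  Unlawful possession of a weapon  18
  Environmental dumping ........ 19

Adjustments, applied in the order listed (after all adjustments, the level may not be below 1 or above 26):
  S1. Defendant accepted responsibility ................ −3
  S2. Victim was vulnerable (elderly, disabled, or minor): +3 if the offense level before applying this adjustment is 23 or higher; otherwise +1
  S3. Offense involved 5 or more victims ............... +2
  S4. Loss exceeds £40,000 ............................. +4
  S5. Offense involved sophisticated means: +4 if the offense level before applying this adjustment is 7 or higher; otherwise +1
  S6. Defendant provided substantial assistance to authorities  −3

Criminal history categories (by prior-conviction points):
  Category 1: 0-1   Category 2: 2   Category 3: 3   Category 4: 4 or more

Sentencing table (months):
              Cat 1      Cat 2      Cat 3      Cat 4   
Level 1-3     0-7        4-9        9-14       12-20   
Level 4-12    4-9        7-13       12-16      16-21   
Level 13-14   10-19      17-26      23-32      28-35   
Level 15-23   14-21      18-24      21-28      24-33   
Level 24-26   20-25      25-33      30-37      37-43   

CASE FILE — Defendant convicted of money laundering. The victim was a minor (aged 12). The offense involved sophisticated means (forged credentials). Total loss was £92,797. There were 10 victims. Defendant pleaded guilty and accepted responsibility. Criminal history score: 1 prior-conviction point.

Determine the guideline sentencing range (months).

Base offense level for money laundering: 19.
S1 applies: 19 − 3 = 16.
S2 applies (level before this adjustment is 16 < 23, so +1): 16 + 1 = 17.
S3 applies: 17 + 2 = 19.
S4 applies: 19 + 4 = 23.
S5 applies (level before this adjustment is 23 ≥ 7, so +4): 23 + 4 = 27.
S6 does not apply.
Level 27 exceeds the maximum of 26; capped at 26.
Final offense level: 26.
Criminal history: 1 prior point → Category 1 (0-1).
Level 26 falls in the 24-26 band.
Grid: Level 24-26 × Category 1 = 20-25 months.

20-25 months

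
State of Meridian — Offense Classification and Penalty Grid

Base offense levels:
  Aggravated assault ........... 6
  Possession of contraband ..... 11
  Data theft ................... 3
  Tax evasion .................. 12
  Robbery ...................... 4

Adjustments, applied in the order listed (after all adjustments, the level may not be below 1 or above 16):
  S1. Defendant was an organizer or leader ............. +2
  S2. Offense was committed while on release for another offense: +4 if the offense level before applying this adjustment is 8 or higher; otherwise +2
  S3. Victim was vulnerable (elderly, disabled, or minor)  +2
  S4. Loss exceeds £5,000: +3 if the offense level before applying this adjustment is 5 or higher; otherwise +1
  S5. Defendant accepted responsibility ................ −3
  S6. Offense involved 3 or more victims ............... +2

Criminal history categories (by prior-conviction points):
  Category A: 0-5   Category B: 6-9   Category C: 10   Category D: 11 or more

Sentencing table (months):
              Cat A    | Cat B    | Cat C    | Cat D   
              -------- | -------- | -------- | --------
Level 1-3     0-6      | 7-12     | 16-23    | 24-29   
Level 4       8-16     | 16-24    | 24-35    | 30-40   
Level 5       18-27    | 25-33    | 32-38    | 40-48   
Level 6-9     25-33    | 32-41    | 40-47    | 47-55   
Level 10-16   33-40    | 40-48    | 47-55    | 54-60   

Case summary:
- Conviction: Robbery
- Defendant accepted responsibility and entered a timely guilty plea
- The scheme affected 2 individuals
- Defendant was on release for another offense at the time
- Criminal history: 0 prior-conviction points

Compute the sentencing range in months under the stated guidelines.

0-6 months

Base offense level for robbery: 4.
S1 does not apply.
S2 applies (level before this adjustment is 4 < 8, so +2): 4 + 2 = 6.
S3 does not apply.
S5 applies: 6 − 3 = 3.
S6 does not apply.
Final offense level: 3.
Criminal history: 0 prior points → Category A (0-5).
Level 3 falls in the 1-3 band.
Grid: Level 1-3 × Category A = 0-6 months.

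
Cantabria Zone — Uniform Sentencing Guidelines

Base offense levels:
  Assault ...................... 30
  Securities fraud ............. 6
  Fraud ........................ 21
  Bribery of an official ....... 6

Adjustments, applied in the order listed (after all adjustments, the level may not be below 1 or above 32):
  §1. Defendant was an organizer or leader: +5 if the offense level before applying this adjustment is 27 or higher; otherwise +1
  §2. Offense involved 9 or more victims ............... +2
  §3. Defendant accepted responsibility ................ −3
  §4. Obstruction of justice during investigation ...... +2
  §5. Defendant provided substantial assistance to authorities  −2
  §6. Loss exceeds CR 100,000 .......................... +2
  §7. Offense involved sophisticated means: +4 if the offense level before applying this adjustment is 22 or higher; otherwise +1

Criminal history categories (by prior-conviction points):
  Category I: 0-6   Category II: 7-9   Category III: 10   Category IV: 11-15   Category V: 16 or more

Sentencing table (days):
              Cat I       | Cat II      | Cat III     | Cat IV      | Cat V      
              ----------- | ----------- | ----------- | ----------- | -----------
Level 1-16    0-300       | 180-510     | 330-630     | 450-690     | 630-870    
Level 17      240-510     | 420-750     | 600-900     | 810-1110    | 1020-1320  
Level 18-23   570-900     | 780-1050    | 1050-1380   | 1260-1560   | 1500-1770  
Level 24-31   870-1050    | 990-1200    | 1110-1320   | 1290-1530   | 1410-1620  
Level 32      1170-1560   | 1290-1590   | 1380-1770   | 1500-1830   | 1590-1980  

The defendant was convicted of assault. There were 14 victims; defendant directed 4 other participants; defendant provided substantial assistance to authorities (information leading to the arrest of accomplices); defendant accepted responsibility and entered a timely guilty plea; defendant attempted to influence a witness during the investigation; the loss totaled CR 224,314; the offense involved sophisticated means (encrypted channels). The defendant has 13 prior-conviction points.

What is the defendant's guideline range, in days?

Base offense level for assault: 30.
§1 applies (level before this adjustment is 30 ≥ 27, so +5): 30 + 5 = 35.
§2 applies: 35 + 2 = 37.
§3 applies: 37 − 3 = 34.
§4 applies: 34 + 2 = 36.
§5 applies: 36 − 2 = 34.
§6 applies: 34 + 2 = 36.
§7 applies (level before this adjustment is 36 ≥ 22, so +4): 36 + 4 = 40.
Level 40 exceeds the maximum of 32; capped at 32.
Final offense level: 32.
Criminal history: 13 prior points → Category IV (11-15).
Level 32 falls in the 32 band.
Grid: Level 32 × Category IV = 1500-1830 days.

1500-1830 days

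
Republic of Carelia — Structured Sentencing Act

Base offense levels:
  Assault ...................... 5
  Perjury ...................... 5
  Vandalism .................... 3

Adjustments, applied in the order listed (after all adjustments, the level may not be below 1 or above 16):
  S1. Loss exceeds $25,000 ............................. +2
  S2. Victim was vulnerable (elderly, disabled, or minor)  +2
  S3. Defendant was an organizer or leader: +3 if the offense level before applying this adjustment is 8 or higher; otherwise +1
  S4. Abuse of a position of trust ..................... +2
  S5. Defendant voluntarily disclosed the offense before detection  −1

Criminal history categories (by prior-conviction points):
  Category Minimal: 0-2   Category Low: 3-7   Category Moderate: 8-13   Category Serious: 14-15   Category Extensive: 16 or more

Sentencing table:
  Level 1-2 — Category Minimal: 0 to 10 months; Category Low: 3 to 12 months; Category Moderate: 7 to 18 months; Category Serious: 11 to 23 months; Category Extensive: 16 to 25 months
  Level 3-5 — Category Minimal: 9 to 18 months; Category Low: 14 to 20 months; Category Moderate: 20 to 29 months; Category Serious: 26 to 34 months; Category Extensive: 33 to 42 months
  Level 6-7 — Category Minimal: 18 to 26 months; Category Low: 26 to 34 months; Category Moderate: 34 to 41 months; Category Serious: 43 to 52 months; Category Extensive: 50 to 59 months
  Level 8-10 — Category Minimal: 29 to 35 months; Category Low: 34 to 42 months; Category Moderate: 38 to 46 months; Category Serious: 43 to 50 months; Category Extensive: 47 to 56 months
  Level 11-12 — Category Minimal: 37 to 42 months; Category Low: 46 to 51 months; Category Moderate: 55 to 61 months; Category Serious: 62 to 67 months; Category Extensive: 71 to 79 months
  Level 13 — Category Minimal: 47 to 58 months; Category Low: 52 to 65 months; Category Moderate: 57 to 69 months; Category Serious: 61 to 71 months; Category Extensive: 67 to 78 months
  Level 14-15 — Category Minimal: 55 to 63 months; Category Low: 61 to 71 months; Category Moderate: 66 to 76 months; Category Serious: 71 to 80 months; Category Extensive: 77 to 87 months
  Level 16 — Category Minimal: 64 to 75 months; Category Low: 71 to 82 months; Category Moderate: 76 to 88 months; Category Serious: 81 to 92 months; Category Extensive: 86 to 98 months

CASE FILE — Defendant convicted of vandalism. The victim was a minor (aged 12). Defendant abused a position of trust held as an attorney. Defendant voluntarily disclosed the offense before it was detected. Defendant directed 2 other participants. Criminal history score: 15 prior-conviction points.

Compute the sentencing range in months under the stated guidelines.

Base offense level for vandalism: 3.
S2 applies: 3 + 2 = 5.
S3 applies (level before this adjustment is 5 < 8, so +1): 5 + 1 = 6.
S4 applies: 6 + 2 = 8.
S5 applies: 8 − 1 = 7.
Final offense level: 7.
Criminal history: 15 prior points → Category Serious (14-15).
Level 7 falls in the 6-7 band.
Grid: Level 6-7 × Category Serious = 43-52 months.

43-52 months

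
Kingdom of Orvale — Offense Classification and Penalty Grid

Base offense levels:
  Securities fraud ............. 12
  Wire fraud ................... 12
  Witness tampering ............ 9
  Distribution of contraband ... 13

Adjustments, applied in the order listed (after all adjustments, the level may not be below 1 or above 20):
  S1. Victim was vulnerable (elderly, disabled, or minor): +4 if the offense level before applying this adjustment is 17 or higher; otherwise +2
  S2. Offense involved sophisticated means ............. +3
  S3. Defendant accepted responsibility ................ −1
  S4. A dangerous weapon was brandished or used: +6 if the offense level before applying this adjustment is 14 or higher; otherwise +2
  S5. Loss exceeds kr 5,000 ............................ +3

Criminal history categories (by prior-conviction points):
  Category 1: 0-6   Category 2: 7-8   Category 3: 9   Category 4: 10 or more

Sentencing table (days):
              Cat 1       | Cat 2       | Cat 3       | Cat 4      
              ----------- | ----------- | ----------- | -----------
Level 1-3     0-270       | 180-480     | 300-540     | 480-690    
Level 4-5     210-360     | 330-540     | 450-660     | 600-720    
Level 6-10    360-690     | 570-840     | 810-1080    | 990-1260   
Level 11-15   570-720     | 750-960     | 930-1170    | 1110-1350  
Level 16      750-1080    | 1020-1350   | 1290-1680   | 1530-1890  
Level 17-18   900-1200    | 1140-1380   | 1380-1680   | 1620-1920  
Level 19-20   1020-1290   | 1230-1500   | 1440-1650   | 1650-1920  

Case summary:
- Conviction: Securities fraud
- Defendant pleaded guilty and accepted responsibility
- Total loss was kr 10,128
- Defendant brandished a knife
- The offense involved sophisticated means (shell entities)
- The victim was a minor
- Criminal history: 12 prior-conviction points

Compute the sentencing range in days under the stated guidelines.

Base offense level for securities fraud: 12.
S1 applies (level before this adjustment is 12 < 17, so +2): 12 + 2 = 14.
S2 applies: 14 + 3 = 17.
S3 applies: 17 − 1 = 16.
S4 applies (level before this adjustment is 16 ≥ 14, so +6): 16 + 6 = 22.
S5 applies: 22 + 3 = 25.
Level 25 exceeds the maximum of 20; capped at 20.
Final offense level: 20.
Criminal history: 12 prior points → Category 4 (10+).
Level 20 falls in the 19-20 band.
Grid: Level 19-20 × Category 4 = 1650-1920 days.

1650-1920 days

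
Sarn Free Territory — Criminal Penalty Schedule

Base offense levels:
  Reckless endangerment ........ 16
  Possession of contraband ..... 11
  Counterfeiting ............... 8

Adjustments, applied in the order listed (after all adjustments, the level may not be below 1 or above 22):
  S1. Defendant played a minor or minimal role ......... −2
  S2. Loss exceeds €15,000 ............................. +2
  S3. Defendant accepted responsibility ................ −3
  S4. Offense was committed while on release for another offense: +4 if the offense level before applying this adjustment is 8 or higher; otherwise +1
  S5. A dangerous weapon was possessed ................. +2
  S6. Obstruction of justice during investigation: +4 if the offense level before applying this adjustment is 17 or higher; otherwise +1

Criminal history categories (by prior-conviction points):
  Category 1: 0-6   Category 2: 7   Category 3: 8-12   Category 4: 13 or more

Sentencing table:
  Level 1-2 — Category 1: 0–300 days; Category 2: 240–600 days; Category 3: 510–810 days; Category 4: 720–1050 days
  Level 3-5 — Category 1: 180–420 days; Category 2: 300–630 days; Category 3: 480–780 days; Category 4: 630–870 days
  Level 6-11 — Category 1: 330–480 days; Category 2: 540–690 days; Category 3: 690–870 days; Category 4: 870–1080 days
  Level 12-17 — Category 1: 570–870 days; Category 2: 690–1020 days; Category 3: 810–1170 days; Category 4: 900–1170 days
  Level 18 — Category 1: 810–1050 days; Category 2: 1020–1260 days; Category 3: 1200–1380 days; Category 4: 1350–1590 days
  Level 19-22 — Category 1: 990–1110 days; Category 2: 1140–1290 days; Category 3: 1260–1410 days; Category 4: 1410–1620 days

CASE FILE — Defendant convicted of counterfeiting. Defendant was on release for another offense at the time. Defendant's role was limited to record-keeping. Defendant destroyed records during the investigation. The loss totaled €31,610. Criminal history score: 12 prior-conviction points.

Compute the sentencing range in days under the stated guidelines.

Base offense level for counterfeiting: 8.
S1 applies: 8 − 2 = 6.
S2 applies: 6 + 2 = 8.
S3 does not apply.
S4 applies (level before this adjustment is 8 ≥ 8, so +4): 8 + 4 = 12.
S6 applies (level before this adjustment is 12 < 17, so +1): 12 + 1 = 13.
Final offense level: 13.
Criminal history: 12 prior points → Category 3 (8-12).
Level 13 falls in the 12-17 band.
Grid: Level 12-17 × Category 3 = 810-1170 days.

810-1170 days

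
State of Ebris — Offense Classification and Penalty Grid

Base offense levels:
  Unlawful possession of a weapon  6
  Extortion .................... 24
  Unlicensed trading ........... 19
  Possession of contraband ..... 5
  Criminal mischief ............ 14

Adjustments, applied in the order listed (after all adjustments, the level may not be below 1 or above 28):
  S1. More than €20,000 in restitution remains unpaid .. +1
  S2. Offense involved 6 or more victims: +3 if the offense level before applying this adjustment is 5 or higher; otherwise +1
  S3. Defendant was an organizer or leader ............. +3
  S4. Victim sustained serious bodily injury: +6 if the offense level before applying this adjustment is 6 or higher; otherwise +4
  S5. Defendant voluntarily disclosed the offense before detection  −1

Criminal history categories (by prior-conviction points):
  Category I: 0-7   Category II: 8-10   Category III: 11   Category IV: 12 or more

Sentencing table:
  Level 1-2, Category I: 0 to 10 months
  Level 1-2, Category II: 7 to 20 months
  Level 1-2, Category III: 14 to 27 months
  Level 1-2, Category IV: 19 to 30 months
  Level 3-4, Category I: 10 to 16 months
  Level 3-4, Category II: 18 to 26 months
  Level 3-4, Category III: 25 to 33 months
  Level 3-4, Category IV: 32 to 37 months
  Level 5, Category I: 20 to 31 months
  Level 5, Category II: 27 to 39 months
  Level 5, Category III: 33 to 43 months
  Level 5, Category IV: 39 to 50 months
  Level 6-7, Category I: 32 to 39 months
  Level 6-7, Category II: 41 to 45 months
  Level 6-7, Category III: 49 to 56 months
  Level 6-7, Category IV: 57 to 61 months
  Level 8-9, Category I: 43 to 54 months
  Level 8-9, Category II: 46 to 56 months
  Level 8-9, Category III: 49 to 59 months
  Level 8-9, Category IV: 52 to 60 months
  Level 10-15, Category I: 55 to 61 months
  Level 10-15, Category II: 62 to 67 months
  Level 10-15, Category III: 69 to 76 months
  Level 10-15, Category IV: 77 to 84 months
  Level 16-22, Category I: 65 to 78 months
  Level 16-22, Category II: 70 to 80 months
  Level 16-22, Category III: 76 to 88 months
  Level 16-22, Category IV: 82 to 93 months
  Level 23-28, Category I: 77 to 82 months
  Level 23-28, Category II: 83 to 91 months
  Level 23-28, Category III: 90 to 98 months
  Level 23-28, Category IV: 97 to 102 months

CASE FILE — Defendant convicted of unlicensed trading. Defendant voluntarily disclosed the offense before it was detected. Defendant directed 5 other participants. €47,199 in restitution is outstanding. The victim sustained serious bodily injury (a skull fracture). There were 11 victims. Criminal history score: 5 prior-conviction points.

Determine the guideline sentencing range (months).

77-82 months

Base offense level for unlicensed trading: 19.
S1 applies: 19 + 1 = 20.
S2 applies (level before this adjustment is 20 ≥ 5, so +3): 20 + 3 = 23.
S3 applies: 23 + 3 = 26.
S4 applies (level before this adjustment is 26 ≥ 6, so +6): 26 + 6 = 32.
S5 applies: 32 − 1 = 31.
Level 31 exceeds the maximum of 28; capped at 28.
Final offense level: 28.
Criminal history: 5 prior points → Category I (0-7).
Level 28 falls in the 23-28 band.
Grid: Level 23-28 × Category I = 77-82 months.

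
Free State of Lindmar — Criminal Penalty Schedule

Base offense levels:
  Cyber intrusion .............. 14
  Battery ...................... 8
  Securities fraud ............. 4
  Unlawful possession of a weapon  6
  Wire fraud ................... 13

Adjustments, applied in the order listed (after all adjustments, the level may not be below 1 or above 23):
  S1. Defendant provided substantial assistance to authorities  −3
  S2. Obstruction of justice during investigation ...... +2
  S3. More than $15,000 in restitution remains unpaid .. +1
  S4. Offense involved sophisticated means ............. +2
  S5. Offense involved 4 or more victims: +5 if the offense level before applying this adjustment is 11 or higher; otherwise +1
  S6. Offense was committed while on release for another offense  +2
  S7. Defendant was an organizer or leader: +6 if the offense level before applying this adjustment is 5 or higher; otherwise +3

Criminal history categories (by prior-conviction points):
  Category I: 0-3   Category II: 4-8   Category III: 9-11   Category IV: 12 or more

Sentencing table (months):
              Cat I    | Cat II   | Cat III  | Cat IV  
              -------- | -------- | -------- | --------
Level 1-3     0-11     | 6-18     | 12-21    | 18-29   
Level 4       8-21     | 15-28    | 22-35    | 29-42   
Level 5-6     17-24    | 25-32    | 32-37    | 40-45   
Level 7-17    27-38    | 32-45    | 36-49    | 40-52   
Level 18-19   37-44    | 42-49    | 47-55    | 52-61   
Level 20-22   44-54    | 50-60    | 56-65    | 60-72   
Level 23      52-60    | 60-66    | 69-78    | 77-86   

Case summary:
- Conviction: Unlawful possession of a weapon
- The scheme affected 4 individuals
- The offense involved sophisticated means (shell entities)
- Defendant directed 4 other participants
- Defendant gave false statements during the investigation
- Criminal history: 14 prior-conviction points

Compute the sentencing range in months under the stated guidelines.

Base offense level for unlawful possession of a weapon: 6.
S1 does not apply.
S2 applies: 6 + 2 = 8.
S3 does not apply.
S4 applies: 8 + 2 = 10.
S5 applies (level before this adjustment is 10 < 11, so +1): 10 + 1 = 11.
S7 applies (level before this adjustment is 11 ≥ 5, so +6): 11 + 6 = 17.
Final offense level: 17.
Criminal history: 14 prior points → Category IV (12+).
Level 17 falls in the 7-17 band.
Grid: Level 7-17 × Category IV = 40-52 months.

40-52 months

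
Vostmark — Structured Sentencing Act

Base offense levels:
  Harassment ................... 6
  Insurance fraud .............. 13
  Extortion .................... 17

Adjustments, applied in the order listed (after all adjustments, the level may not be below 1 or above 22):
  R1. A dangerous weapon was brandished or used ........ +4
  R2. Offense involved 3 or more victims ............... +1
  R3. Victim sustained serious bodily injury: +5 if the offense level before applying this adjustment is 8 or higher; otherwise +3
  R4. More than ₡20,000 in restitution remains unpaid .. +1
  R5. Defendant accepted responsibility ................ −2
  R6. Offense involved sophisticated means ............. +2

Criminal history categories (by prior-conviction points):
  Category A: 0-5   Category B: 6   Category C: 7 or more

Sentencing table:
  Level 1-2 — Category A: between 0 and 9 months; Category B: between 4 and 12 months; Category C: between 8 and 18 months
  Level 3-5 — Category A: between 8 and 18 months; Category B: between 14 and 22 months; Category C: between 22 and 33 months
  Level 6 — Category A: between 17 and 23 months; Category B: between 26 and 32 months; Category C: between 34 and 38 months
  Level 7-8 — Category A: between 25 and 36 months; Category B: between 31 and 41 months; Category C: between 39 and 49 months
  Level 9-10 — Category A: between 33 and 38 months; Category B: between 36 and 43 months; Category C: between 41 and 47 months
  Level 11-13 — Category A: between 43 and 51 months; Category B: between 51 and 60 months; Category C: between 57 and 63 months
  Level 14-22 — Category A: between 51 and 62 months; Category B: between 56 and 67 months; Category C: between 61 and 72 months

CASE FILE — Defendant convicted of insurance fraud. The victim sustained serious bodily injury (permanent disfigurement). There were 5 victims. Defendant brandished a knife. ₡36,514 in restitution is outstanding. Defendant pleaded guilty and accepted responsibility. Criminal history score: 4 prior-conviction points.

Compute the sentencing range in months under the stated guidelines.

Base offense level for insurance fraud: 13.
R1 applies: 13 + 4 = 17.
R2 applies: 17 + 1 = 18.
R3 applies (level before this adjustment is 18 ≥ 8, so +5): 18 + 5 = 23.
R4 applies: 23 + 1 = 24.
R5 applies: 24 − 2 = 22.
R6 does not apply.
Final offense level: 22.
Criminal history: 4 prior points → Category A (0-5).
Level 22 falls in the 14-22 band.
Grid: Level 14-22 × Category A = 51-62 months.

51-62 months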